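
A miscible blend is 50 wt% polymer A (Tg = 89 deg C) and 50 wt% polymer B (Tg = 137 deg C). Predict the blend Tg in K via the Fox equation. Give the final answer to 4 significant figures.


1/Tg = w1/Tg1 + w2/Tg2 (in Kelvin)
Tg1 = 362.15 K, Tg2 = 410.15 K
1/Tg = 0.5/362.15 + 0.5/410.15
Tg = 384.7 K


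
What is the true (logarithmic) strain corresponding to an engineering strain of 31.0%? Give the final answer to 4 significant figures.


epsilon_true = ln(1 + epsilon_eng)
epsilon_true = ln(1 + 0.31)
epsilon_true = 0.27


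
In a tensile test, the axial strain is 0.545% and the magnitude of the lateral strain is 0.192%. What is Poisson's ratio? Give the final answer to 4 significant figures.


nu = -epsilon_lat / epsilon_axial
Lateral strain is contraction (negative), so using magnitudes:
nu = 0.192 / 0.545
nu = 0.3523


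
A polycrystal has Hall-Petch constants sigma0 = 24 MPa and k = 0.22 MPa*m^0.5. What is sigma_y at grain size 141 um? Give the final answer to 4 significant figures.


sigma_y = sigma0 + k / sqrt(d)
d = 141 um = 1.41e-04 m
sigma_y = 24 + 0.22 / sqrt(1.41e-04)
sigma_y = 42.53 MPa


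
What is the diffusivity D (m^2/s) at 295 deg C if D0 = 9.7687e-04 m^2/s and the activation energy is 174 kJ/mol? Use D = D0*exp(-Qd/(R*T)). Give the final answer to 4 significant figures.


D = D0 * exp(-Qd / (R*T))
T = 568.15 K
D = 9.7687e-04 * exp(-174e3 / (8.314 * 568.15))
D = 9.818e-20 m^2/s


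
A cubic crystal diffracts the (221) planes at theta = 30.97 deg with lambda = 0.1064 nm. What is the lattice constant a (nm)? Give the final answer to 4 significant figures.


d = lambda / (2*sin(theta))
d = 0.1064 / (2*sin(30.97 deg))
d = 0.103383 nm
a = d * sqrt(h^2+k^2+l^2) = 0.103383 * sqrt(9)
a = 0.3102 nm


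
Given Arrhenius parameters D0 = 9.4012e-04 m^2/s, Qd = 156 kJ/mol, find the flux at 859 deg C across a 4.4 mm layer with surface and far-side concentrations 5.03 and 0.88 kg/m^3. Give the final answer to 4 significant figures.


Step 1: D = D0 * exp(-Qd/(R*T))
T = 859 + 273.15 = 1132.15 K
D = 9.4012e-04 * exp(-156e3 / (8.314 * 1132.15)) = 5.96299e-11 m^2/s
Step 2: J = D * (C1 - C2) / dx
J = 5.96299e-11 * (5.03 - 0.88) / 4.4e-03
J = 5.624e-08 kg/(m^2*s)


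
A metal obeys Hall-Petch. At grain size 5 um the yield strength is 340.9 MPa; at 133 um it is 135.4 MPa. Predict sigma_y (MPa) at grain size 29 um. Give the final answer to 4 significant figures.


sigma_y = sigma0 + k / sqrt(d)
1/sqrt(d1) = 1/sqrt(5e-06) = 447.214;  1/sqrt(d2) = 86.711
k = (sigma1 - sigma2) / (1/sqrt(d1) - 1/sqrt(d2)) = (340.9 - 135.4) / (447.214 - 86.711) = 0.570037 MPa*m^0.5
sigma0 = sigma1 - k/sqrt(d1) = 340.9 - 0.570037*447.214 = 85.9715 MPa
sigma_y(d3) = 85.9715 + 0.570037 / sqrt(2.9e-05) = 191.8 MPa


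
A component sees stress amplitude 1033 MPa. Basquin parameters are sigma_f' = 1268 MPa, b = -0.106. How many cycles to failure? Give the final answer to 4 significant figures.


sigma_a = sigma_f' * (2*Nf)^b
2*Nf = (sigma_a / sigma_f')^(1/b)
2*Nf = (1033 / 1268)^(1/-0.106)
2*Nf = 6.91514
Nf = 3.458 cycles


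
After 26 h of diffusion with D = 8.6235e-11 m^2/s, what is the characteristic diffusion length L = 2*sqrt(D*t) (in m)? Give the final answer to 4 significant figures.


t = 26 hr = 93600 s
Diffusion length = 2*sqrt(D*t)
= 2*sqrt(8.6235e-11 * 93600)
= 5.682e-03 m


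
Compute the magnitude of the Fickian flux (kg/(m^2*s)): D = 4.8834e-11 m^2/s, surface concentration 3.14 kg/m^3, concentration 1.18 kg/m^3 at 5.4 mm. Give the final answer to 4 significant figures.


J = -D * (dC/dx) = D * (C1 - C2) / dx
J = 4.8834e-11 * (3.14 - 1.18) / 5.4e-03
J = 1.772e-08 kg/(m^2*s)


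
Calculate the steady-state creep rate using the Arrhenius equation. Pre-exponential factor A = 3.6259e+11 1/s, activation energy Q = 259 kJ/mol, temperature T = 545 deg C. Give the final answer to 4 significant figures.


rate = A * exp(-Q / (R*T))
T = 545 + 273.15 = 818.15 K
rate = 3.6259e+11 * exp(-259e3 / (8.314 * 818.15))
rate = 1.054e-05 1/s


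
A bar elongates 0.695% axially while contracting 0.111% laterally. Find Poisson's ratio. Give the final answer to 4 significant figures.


nu = -epsilon_lat / epsilon_axial
Lateral strain is contraction (negative), so using magnitudes:
nu = 0.111 / 0.695
nu = 0.1597


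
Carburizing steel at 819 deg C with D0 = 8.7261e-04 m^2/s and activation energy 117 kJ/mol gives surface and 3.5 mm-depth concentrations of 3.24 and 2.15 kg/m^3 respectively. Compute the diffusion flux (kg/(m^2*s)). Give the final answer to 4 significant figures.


Step 1: D = D0 * exp(-Qd/(R*T))
T = 819 + 273.15 = 1092.15 K
D = 8.7261e-04 * exp(-117e3 / (8.314 * 1092.15)) = 2.21217e-09 m^2/s
Step 2: J = D * (C1 - C2) / dx
J = 2.21217e-09 * (3.24 - 2.15) / 3.5e-03
J = 6.889e-07 kg/(m^2*s)


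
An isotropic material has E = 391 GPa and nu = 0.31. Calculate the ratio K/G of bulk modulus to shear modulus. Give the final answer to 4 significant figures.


G = E / (2*(1+nu))
G = 391 / (2*(1+0.31)) = 149.237 GPa
K = E / (3*(1-2*nu))
K = 391 / (3*(1-2*0.31)) = 342.982 GPa
K/G = 342.982 / 149.237 = 2.298


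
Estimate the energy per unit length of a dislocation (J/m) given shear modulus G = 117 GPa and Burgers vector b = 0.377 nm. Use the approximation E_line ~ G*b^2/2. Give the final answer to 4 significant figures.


E = G*b^2/2
b = 0.377 nm = 3.77e-10 m
G = 117 GPa = 1.17e+11 Pa
E = 0.5 * 1.17e+11 * (3.77e-10)^2
E = 8.315e-09 J/m


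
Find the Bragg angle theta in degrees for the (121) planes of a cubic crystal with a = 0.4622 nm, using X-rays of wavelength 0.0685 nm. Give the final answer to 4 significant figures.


d = a / sqrt(h^2+k^2+l^2)
d = 0.4622 / sqrt(6) = 0.188692 nm
lambda = 2*d*sin(theta)  =>  sin(theta) = lambda / (2*d)
sin(theta) = 0.0685 / (2 * 0.188692) = 0.181512
theta = 10.46 deg


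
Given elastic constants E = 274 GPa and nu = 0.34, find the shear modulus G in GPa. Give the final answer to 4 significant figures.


G = E / (2*(1+nu))
G = 274 / (2*(1+0.34))
G = 102.2 GPa


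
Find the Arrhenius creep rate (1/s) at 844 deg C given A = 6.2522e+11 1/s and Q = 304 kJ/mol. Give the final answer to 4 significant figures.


rate = A * exp(-Q / (R*T))
T = 844 + 273.15 = 1117.15 K
rate = 6.2522e+11 * exp(-304e3 / (8.314 * 1117.15))
rate = 3.814e-03 1/s


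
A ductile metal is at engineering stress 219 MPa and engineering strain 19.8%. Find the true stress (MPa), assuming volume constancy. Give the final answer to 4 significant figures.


sigma_true = sigma_eng * (1 + epsilon_eng)
sigma_true = 219 * (1 + 0.198)
sigma_true = 262.4 MPa


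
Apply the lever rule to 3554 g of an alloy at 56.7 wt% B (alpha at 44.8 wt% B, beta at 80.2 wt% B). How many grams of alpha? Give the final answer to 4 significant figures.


f_alpha = (C_beta - C0) / (C_beta - C_alpha)
f_alpha = (80.2 - 56.7) / (80.2 - 44.8) = 0.663842
m_alpha = f_alpha * m_total = 0.663842 * 3554 = 2359 g


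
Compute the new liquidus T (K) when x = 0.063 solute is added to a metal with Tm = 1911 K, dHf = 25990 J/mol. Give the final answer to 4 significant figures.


dT = R*Tm^2*x / dHf
dT = 8.314 * 1911^2 * 0.063 / 25990
dT = 73.5979 K
T_new = 1911 - 73.5979 = 1837 K


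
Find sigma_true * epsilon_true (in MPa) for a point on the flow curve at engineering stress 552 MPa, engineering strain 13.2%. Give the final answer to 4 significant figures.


sigma_true = sigma_eng * (1 + epsilon_eng)
sigma_true = 552 * (1 + 0.132) = 624.864 MPa
epsilon_true = ln(1 + epsilon_eng)
epsilon_true = ln(1 + 0.132) = 0.123986
sigma_true * epsilon_true = 624.864 * 0.123986 = 77.47 MPa


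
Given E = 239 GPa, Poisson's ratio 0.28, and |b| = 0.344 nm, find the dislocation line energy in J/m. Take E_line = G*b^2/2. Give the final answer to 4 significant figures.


Step 1: G = E / (2*(1+nu))
G = 239 / (2*(1+0.28)) = 93.3594 GPa = 9.33594e+10 Pa
Step 2: E_line = G*b^2/2
b = 0.344 nm = 3.44e-10 m
E_line = 0.5 * 9.33594e+10 * (3.44e-10)^2 = 5.524e-09 J/m


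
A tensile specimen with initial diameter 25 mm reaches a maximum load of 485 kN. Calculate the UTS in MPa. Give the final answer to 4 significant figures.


A0 = pi*(d/2)^2 = pi*(25/2)^2 = 490.874 mm^2
UTS = F_max / A0 = 485*1000 / 490.874
UTS = 988 MPa


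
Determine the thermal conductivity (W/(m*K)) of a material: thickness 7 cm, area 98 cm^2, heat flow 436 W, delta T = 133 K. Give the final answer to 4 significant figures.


k = Q*L / (A*dT)
L = 0.07 m, A = 9.8e-03 m^2
k = 436 * 0.07 / (9.8e-03 * 133)
k = 23.42 W/(m*K)


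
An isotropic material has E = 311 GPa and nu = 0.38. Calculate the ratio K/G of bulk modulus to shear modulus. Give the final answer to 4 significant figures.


G = E / (2*(1+nu))
G = 311 / (2*(1+0.38)) = 112.681 GPa
K = E / (3*(1-2*nu))
K = 311 / (3*(1-2*0.38)) = 431.944 GPa
K/G = 431.944 / 112.681 = 3.833


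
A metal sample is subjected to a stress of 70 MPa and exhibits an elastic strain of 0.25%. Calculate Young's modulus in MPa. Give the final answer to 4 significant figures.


E = sigma / epsilon
epsilon = 0.25% = 2.5e-03
E = 70 / 2.5e-03
E = 28000 MPa


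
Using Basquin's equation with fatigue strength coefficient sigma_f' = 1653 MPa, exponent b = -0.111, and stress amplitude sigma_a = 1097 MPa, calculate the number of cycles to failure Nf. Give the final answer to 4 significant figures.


sigma_a = sigma_f' * (2*Nf)^b
2*Nf = (sigma_a / sigma_f')^(1/b)
2*Nf = (1097 / 1653)^(1/-0.111)
2*Nf = 40.1976
Nf = 20.1 cycles


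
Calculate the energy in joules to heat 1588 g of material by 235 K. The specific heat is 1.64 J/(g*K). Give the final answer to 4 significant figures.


Q = m * cp * dT
Q = 1588 * 1.64 * 235
Q = 612000 J


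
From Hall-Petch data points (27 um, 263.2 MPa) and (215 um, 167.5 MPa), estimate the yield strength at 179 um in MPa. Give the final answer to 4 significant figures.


sigma_y = sigma0 + k / sqrt(d)
1/sqrt(d1) = 1/sqrt(2.7e-05) = 192.45;  1/sqrt(d2) = 68.1994
k = (sigma1 - sigma2) / (1/sqrt(d1) - 1/sqrt(d2)) = (263.2 - 167.5) / (192.45 - 68.1994) = 0.770217 MPa*m^0.5
sigma0 = sigma1 - k/sqrt(d1) = 263.2 - 0.770217*192.45 = 114.972 MPa
sigma_y(d3) = 114.972 + 0.770217 / sqrt(1.79e-04) = 172.5 MPa


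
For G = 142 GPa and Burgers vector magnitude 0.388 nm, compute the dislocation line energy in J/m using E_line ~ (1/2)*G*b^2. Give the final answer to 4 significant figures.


E = G*b^2/2
b = 0.388 nm = 3.88e-10 m
G = 142 GPa = 1.42e+11 Pa
E = 0.5 * 1.42e+11 * (3.88e-10)^2
E = 1.069e-08 J/m


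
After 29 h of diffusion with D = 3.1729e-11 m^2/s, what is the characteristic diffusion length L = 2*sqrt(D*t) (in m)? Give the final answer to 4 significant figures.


t = 29 hr = 104400 s
Diffusion length = 2*sqrt(D*t)
= 2*sqrt(3.1729e-11 * 104400)
= 3.64e-03 m


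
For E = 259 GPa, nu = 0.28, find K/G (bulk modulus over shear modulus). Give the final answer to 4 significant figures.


G = E / (2*(1+nu))
G = 259 / (2*(1+0.28)) = 101.172 GPa
K = E / (3*(1-2*nu))
K = 259 / (3*(1-2*0.28)) = 196.212 GPa
K/G = 196.212 / 101.172 = 1.939


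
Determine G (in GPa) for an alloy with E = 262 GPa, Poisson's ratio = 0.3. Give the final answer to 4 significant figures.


G = E / (2*(1+nu))
G = 262 / (2*(1+0.3))
G = 100.8 GPa


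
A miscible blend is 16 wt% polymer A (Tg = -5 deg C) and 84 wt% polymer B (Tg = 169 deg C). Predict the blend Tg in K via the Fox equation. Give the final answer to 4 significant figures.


1/Tg = w1/Tg1 + w2/Tg2 (in Kelvin)
Tg1 = 268.15 K, Tg2 = 442.15 K
1/Tg = 0.16/268.15 + 0.84/442.15
Tg = 400.6 K


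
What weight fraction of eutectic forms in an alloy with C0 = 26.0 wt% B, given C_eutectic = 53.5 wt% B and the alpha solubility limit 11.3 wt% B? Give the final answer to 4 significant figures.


f_primary = (C_e - C0) / (C_e - C_alpha_max)
f_primary = (53.5 - 26.0) / (53.5 - 11.3)
f_primary = 0.651659
f_eutectic = 1 - 0.651659 = 0.3483


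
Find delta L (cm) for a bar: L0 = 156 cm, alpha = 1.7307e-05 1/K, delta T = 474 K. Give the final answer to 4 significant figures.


dL = L0 * alpha * dT
dL = 156 * 1.7307e-05 * 474
dL = 1.28 cm


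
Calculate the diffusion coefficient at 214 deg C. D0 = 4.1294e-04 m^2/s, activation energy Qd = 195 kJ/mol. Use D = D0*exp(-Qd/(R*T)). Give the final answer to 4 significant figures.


D = D0 * exp(-Qd / (R*T))
T = 487.15 K
D = 4.1294e-04 * exp(-195e3 / (8.314 * 487.15))
D = 5.085e-25 m^2/s


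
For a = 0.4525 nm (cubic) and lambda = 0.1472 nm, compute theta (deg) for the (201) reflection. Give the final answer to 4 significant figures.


d = a / sqrt(h^2+k^2+l^2)
d = 0.4525 / sqrt(5) = 0.202364 nm
lambda = 2*d*sin(theta)  =>  sin(theta) = lambda / (2*d)
sin(theta) = 0.1472 / (2 * 0.202364) = 0.363701
theta = 21.33 deg


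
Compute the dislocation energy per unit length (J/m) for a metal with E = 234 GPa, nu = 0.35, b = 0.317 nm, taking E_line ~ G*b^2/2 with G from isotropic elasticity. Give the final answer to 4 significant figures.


Step 1: G = E / (2*(1+nu))
G = 234 / (2*(1+0.35)) = 86.6667 GPa = 8.66667e+10 Pa
Step 2: E_line = G*b^2/2
b = 0.317 nm = 3.17e-10 m
E_line = 0.5 * 8.66667e+10 * (3.17e-10)^2 = 4.355e-09 J/m


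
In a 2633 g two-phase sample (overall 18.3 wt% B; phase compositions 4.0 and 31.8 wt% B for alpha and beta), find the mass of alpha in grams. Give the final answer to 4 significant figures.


f_alpha = (C_beta - C0) / (C_beta - C_alpha)
f_alpha = (31.8 - 18.3) / (31.8 - 4.0) = 0.485612
m_alpha = f_alpha * m_total = 0.485612 * 2633 = 1279 g


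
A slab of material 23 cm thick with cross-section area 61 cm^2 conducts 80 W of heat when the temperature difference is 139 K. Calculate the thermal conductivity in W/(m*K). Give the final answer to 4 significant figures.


k = Q*L / (A*dT)
L = 0.23 m, A = 6.1e-03 m^2
k = 80 * 0.23 / (6.1e-03 * 139)
k = 21.7 W/(m*K)


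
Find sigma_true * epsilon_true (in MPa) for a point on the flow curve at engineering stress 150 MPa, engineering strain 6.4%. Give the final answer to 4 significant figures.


sigma_true = sigma_eng * (1 + epsilon_eng)
sigma_true = 150 * (1 + 0.064) = 159.6 MPa
epsilon_true = ln(1 + epsilon_eng)
epsilon_true = ln(1 + 0.064) = 0.0620354
sigma_true * epsilon_true = 159.6 * 0.0620354 = 9.901 MPa


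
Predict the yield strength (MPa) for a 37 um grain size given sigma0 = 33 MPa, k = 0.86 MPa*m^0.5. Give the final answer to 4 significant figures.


sigma_y = sigma0 + k / sqrt(d)
d = 37 um = 3.7e-05 m
sigma_y = 33 + 0.86 / sqrt(3.7e-05)
sigma_y = 174.4 MPa


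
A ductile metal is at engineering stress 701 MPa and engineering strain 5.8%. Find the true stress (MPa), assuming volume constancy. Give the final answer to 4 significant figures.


sigma_true = sigma_eng * (1 + epsilon_eng)
sigma_true = 701 * (1 + 0.058)
sigma_true = 741.7 MPa


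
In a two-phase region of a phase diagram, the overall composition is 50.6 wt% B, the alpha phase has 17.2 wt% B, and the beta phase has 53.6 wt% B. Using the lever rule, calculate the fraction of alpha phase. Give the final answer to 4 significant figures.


f_alpha = (C_beta - C0) / (C_beta - C_alpha)
f_alpha = (53.6 - 50.6) / (53.6 - 17.2)
f_alpha = 0.08242


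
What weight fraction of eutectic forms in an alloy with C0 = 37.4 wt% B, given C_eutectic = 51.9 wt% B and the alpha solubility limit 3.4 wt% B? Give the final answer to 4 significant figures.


f_primary = (C_e - C0) / (C_e - C_alpha_max)
f_primary = (51.9 - 37.4) / (51.9 - 3.4)
f_primary = 0.298969
f_eutectic = 1 - 0.298969 = 0.701


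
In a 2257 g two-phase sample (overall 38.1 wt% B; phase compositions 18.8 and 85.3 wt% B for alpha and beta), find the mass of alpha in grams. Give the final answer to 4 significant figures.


f_alpha = (C_beta - C0) / (C_beta - C_alpha)
f_alpha = (85.3 - 38.1) / (85.3 - 18.8) = 0.709774
m_alpha = f_alpha * m_total = 0.709774 * 2257 = 1602 g


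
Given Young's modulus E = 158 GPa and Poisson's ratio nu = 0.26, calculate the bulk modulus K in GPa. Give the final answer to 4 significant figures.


K = E / (3*(1-2*nu))
K = 158 / (3*(1-2*0.26))
K = 109.7 GPa


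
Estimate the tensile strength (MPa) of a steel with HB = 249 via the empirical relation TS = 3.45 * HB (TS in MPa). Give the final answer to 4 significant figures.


TS (MPa) = 3.45 * HB
TS = 3.45 * 249
TS = 859.1 MPa


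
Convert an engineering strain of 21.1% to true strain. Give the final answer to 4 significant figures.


epsilon_true = ln(1 + epsilon_eng)
epsilon_true = ln(1 + 0.211)
epsilon_true = 0.1914


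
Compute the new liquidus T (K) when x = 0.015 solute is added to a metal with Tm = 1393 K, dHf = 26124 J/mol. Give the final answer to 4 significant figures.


dT = R*Tm^2*x / dHf
dT = 8.314 * 1393^2 * 0.015 / 26124
dT = 9.26326 K
T_new = 1393 - 9.26326 = 1384 K


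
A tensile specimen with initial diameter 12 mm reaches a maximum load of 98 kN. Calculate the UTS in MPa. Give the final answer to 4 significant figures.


A0 = pi*(d/2)^2 = pi*(12/2)^2 = 113.097 mm^2
UTS = F_max / A0 = 98*1000 / 113.097
UTS = 866.5 MPa


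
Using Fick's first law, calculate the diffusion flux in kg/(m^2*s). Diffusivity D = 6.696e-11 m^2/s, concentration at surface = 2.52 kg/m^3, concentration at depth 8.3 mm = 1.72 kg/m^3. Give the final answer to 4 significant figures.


J = -D * (dC/dx) = D * (C1 - C2) / dx
J = 6.696e-11 * (2.52 - 1.72) / 8.3e-03
J = 6.454e-09 kg/(m^2*s)


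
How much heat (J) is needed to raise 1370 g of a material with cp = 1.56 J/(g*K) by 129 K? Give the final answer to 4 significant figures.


Q = m * cp * dT
Q = 1370 * 1.56 * 129
Q = 275700 J


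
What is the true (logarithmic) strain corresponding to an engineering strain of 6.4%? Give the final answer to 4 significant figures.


epsilon_true = ln(1 + epsilon_eng)
epsilon_true = ln(1 + 0.064)
epsilon_true = 0.06204


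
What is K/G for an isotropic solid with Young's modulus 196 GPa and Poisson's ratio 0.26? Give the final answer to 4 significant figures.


G = E / (2*(1+nu))
G = 196 / (2*(1+0.26)) = 77.7778 GPa
K = E / (3*(1-2*nu))
K = 196 / (3*(1-2*0.26)) = 136.111 GPa
K/G = 136.111 / 77.7778 = 1.75


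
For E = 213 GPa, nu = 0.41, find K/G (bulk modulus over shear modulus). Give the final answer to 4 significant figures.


G = E / (2*(1+nu))
G = 213 / (2*(1+0.41)) = 75.5319 GPa
K = E / (3*(1-2*nu))
K = 213 / (3*(1-2*0.41)) = 394.444 GPa
K/G = 394.444 / 75.5319 = 5.222


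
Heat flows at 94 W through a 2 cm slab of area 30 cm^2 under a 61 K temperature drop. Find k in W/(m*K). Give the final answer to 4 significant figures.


k = Q*L / (A*dT)
L = 0.02 m, A = 3e-03 m^2
k = 94 * 0.02 / (3e-03 * 61)
k = 10.27 W/(m*K)


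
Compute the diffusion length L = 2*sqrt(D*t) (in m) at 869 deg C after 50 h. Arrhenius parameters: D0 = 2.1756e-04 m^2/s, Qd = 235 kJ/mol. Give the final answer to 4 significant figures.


Step 1: D = D0 * exp(-Qd/(R*T))
T = 1142.15 K
D = 2.1756e-04 * exp(-235e3 / (8.314 * 1142.15)) = 3.8886e-15 m^2/s
Step 2: L = 2*sqrt(D*t)
t = 50 h = 180000 s
L = 2*sqrt(3.8886e-15 * 180000) = 5.291e-05 m


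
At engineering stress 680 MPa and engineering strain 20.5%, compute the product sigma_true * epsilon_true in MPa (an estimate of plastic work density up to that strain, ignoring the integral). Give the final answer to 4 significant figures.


sigma_true = sigma_eng * (1 + epsilon_eng)
sigma_true = 680 * (1 + 0.205) = 819.4 MPa
epsilon_true = ln(1 + epsilon_eng)
epsilon_true = ln(1 + 0.205) = 0.18648
sigma_true * epsilon_true = 819.4 * 0.18648 = 152.8 MPa


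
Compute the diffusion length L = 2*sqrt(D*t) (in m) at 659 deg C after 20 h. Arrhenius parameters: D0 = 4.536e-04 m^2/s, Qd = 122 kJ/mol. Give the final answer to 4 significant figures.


Step 1: D = D0 * exp(-Qd/(R*T))
T = 932.15 K
D = 4.536e-04 * exp(-122e3 / (8.314 * 932.15)) = 6.60609e-11 m^2/s
Step 2: L = 2*sqrt(D*t)
t = 20 h = 72000 s
L = 2*sqrt(6.60609e-11 * 72000) = 4.362e-03 m


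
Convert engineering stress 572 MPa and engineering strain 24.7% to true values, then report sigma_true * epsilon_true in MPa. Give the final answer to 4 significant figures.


sigma_true = sigma_eng * (1 + epsilon_eng)
sigma_true = 572 * (1 + 0.247) = 713.284 MPa
epsilon_true = ln(1 + epsilon_eng)
epsilon_true = ln(1 + 0.247) = 0.220741
sigma_true * epsilon_true = 713.284 * 0.220741 = 157.5 MPa


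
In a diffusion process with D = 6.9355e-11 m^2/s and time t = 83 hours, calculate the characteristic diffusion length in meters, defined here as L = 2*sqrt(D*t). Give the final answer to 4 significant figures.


t = 83 hr = 298800 s
Diffusion length = 2*sqrt(D*t)
= 2*sqrt(6.9355e-11 * 298800)
= 9.105e-03 m


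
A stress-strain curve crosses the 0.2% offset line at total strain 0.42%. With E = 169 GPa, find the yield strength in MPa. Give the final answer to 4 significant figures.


Offset strain = 0.002
Elastic strain at yield = total_strain - offset = 4.2e-03 - 0.002 = 2.2e-03
sigma_y = E * elastic_strain = 169000 * 2.2e-03
sigma_y = 371.8 MPa


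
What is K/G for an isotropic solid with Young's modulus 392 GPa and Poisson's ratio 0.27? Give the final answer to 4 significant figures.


G = E / (2*(1+nu))
G = 392 / (2*(1+0.27)) = 154.331 GPa
K = E / (3*(1-2*nu))
K = 392 / (3*(1-2*0.27)) = 284.058 GPa
K/G = 284.058 / 154.331 = 1.841


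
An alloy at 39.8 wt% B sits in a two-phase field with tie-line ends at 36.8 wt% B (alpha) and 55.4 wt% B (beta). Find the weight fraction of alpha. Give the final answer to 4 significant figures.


f_alpha = (C_beta - C0) / (C_beta - C_alpha)
f_alpha = (55.4 - 39.8) / (55.4 - 36.8)
f_alpha = 0.8387


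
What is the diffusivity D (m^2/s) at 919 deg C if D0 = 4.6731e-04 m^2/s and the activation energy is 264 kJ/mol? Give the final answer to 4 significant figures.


D = D0 * exp(-Qd / (R*T))
T = 1192.15 K
D = 4.6731e-04 * exp(-264e3 / (8.314 * 1192.15))
D = 1.264e-15 m^2/s


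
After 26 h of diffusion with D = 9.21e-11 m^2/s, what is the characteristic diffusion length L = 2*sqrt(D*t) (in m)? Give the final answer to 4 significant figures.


t = 26 hr = 93600 s
Diffusion length = 2*sqrt(D*t)
= 2*sqrt(9.21e-11 * 93600)
= 5.872e-03 m


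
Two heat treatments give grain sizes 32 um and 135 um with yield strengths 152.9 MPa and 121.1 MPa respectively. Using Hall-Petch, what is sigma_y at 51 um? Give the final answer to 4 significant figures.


sigma_y = sigma0 + k / sqrt(d)
1/sqrt(d1) = 1/sqrt(3.2e-05) = 176.777;  1/sqrt(d2) = 86.0663
k = (sigma1 - sigma2) / (1/sqrt(d1) - 1/sqrt(d2)) = (152.9 - 121.1) / (176.777 - 86.0663) = 0.350566 MPa*m^0.5
sigma0 = sigma1 - k/sqrt(d1) = 152.9 - 0.350566*176.777 = 90.9281 MPa
sigma_y(d3) = 90.9281 + 0.350566 / sqrt(5.1e-05) = 140 MPa


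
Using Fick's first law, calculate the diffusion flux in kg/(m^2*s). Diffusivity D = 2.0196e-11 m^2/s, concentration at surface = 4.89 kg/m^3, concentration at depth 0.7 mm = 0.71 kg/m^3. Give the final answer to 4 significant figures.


J = -D * (dC/dx) = D * (C1 - C2) / dx
J = 2.0196e-11 * (4.89 - 0.71) / 7e-04
J = 1.206e-07 kg/(m^2*s)


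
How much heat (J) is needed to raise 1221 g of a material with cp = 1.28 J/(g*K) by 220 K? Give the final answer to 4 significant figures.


Q = m * cp * dT
Q = 1221 * 1.28 * 220
Q = 343800 J


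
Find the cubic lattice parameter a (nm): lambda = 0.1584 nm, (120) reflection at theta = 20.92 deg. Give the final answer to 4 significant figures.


d = lambda / (2*sin(theta))
d = 0.1584 / (2*sin(20.92 deg))
d = 0.221809 nm
a = d * sqrt(h^2+k^2+l^2) = 0.221809 * sqrt(5)
a = 0.496 nm


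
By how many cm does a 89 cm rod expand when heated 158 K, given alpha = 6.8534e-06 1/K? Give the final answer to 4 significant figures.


dL = L0 * alpha * dT
dL = 89 * 6.8534e-06 * 158
dL = 0.09637 cm


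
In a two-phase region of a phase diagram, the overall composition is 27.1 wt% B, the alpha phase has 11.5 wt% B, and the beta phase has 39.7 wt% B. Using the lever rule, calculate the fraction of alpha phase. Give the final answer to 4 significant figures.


f_alpha = (C_beta - C0) / (C_beta - C_alpha)
f_alpha = (39.7 - 27.1) / (39.7 - 11.5)
f_alpha = 0.4468


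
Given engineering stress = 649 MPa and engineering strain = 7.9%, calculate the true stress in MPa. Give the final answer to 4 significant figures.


sigma_true = sigma_eng * (1 + epsilon_eng)
sigma_true = 649 * (1 + 0.079)
sigma_true = 700.3 MPa


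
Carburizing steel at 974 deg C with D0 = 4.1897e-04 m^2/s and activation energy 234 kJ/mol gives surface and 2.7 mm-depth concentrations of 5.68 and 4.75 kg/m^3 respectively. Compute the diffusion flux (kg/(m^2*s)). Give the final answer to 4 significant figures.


Step 1: D = D0 * exp(-Qd/(R*T))
T = 974 + 273.15 = 1247.15 K
D = 4.1897e-04 * exp(-234e3 / (8.314 * 1247.15)) = 6.62459e-14 m^2/s
Step 2: J = D * (C1 - C2) / dx
J = 6.62459e-14 * (5.68 - 4.75) / 2.7e-03
J = 2.282e-11 kg/(m^2*s)


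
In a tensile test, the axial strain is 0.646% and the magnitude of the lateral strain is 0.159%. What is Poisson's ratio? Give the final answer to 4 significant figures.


nu = -epsilon_lat / epsilon_axial
Lateral strain is contraction (negative), so using magnitudes:
nu = 0.159 / 0.646
nu = 0.2461


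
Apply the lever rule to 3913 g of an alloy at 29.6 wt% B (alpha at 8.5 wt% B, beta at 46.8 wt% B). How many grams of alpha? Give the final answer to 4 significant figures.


f_alpha = (C_beta - C0) / (C_beta - C_alpha)
f_alpha = (46.8 - 29.6) / (46.8 - 8.5) = 0.449086
m_alpha = f_alpha * m_total = 0.449086 * 3913 = 1757 g


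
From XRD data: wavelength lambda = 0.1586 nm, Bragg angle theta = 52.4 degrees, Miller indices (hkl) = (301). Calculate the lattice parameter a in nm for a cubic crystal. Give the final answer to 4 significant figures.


d = lambda / (2*sin(theta))
d = 0.1586 / (2*sin(52.4 deg))
d = 0.10009 nm
a = d * sqrt(h^2+k^2+l^2) = 0.10009 * sqrt(10)
a = 0.3165 nm


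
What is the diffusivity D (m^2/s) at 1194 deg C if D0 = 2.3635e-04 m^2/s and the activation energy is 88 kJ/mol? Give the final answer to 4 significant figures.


D = D0 * exp(-Qd / (R*T))
T = 1467.15 K
D = 2.3635e-04 * exp(-88e3 / (8.314 * 1467.15))
D = 1.739e-07 m^2/s


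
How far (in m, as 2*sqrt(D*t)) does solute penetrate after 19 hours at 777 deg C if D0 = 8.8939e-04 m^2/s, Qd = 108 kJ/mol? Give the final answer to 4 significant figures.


Step 1: D = D0 * exp(-Qd/(R*T))
T = 1050.15 K
D = 8.8939e-04 * exp(-108e3 / (8.314 * 1050.15)) = 3.77537e-09 m^2/s
Step 2: L = 2*sqrt(D*t)
t = 19 h = 68400 s
L = 2*sqrt(3.77537e-09 * 68400) = 0.03214 m


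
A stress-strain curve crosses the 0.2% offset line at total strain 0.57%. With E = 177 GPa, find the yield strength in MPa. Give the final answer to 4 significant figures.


Offset strain = 0.002
Elastic strain at yield = total_strain - offset = 5.7e-03 - 0.002 = 3.7e-03
sigma_y = E * elastic_strain = 177000 * 3.7e-03
sigma_y = 654.9 MPa


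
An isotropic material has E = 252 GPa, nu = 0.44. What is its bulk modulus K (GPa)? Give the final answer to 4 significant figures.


K = E / (3*(1-2*nu))
K = 252 / (3*(1-2*0.44))
K = 700 GPa


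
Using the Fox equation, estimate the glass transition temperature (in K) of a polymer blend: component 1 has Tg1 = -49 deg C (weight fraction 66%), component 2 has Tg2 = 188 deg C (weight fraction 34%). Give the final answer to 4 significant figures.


1/Tg = w1/Tg1 + w2/Tg2 (in Kelvin)
Tg1 = 224.15 K, Tg2 = 461.15 K
1/Tg = 0.66/224.15 + 0.34/461.15
Tg = 271.6 K


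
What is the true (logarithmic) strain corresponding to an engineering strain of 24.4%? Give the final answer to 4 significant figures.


epsilon_true = ln(1 + epsilon_eng)
epsilon_true = ln(1 + 0.244)
epsilon_true = 0.2183


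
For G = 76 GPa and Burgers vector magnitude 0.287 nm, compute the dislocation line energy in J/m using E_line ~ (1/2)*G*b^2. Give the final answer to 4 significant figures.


E = G*b^2/2
b = 0.287 nm = 2.87e-10 m
G = 76 GPa = 7.6e+10 Pa
E = 0.5 * 7.6e+10 * (2.87e-10)^2
E = 3.13e-09 J/m


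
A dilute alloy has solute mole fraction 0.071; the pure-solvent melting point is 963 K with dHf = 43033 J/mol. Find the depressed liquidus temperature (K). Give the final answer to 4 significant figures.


dT = R*Tm^2*x / dHf
dT = 8.314 * 963^2 * 0.071 / 43033
dT = 12.7209 K
T_new = 963 - 12.7209 = 950.3 K


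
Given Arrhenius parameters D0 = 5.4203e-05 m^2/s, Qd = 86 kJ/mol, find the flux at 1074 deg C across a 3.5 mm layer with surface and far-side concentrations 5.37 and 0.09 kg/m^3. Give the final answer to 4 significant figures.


Step 1: D = D0 * exp(-Qd/(R*T))
T = 1074 + 273.15 = 1347.15 K
D = 5.4203e-05 * exp(-86e3 / (8.314 * 1347.15)) = 2.50797e-08 m^2/s
Step 2: J = D * (C1 - C2) / dx
J = 2.50797e-08 * (5.37 - 0.09) / 3.5e-03
J = 3.783e-05 kg/(m^2*s)


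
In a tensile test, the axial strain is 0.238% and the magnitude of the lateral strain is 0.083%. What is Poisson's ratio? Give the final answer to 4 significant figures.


nu = -epsilon_lat / epsilon_axial
Lateral strain is contraction (negative), so using magnitudes:
nu = 0.083 / 0.238
nu = 0.3487


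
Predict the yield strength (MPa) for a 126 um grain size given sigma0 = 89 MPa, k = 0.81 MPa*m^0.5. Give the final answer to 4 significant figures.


sigma_y = sigma0 + k / sqrt(d)
d = 126 um = 1.26e-04 m
sigma_y = 89 + 0.81 / sqrt(1.26e-04)
sigma_y = 161.2 MPa


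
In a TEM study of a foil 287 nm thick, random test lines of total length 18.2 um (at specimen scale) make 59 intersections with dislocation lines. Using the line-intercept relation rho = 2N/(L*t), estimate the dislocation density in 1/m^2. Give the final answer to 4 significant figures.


rho = 2N / (L * t)
L = 18.2 um = 1.82e-05 m, t = 287 nm = 2.87e-07 m
rho = 2 * 59 / (1.82e-05 * 2.87e-07)
rho = 2.259e+13 1/m^2


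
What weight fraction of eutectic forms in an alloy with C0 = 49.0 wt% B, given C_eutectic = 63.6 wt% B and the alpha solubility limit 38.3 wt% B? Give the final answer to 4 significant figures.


f_primary = (C_e - C0) / (C_e - C_alpha_max)
f_primary = (63.6 - 49.0) / (63.6 - 38.3)
f_primary = 0.577075
f_eutectic = 1 - 0.577075 = 0.4229


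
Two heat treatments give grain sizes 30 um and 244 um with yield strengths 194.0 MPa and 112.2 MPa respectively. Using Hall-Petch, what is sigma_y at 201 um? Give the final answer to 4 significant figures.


sigma_y = sigma0 + k / sqrt(d)
1/sqrt(d1) = 1/sqrt(3e-05) = 182.574;  1/sqrt(d2) = 64.0184
k = (sigma1 - sigma2) / (1/sqrt(d1) - 1/sqrt(d2)) = (194.0 - 112.2) / (182.574 - 64.0184) = 0.689971 MPa*m^0.5
sigma0 = sigma1 - k/sqrt(d1) = 194.0 - 0.689971*182.574 = 68.0291 MPa
sigma_y(d3) = 68.0291 + 0.689971 / sqrt(2.01e-04) = 116.7 MPa


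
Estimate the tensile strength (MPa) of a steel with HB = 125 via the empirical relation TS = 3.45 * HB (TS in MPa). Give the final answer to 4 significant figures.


TS (MPa) = 3.45 * HB
TS = 3.45 * 125
TS = 431.3 MPa


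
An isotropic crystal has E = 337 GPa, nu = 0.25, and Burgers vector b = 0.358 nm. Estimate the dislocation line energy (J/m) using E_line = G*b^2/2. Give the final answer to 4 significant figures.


Step 1: G = E / (2*(1+nu))
G = 337 / (2*(1+0.25)) = 134.8 GPa = 1.348e+11 Pa
Step 2: E_line = G*b^2/2
b = 0.358 nm = 3.58e-10 m
E_line = 0.5 * 1.348e+11 * (3.58e-10)^2 = 8.638e-09 J/m


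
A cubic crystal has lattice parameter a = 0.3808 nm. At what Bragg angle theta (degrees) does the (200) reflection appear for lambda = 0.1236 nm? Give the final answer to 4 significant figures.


d = a / sqrt(h^2+k^2+l^2)
d = 0.3808 / sqrt(4) = 0.1904 nm
lambda = 2*d*sin(theta)  =>  sin(theta) = lambda / (2*d)
sin(theta) = 0.1236 / (2 * 0.1904) = 0.32458
theta = 18.94 deg


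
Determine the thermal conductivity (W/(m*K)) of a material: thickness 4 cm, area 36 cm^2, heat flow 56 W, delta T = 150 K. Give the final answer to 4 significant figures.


k = Q*L / (A*dT)
L = 0.04 m, A = 3.6e-03 m^2
k = 56 * 0.04 / (3.6e-03 * 150)
k = 4.148 W/(m*K)


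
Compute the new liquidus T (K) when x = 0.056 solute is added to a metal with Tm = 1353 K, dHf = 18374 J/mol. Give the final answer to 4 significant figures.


dT = R*Tm^2*x / dHf
dT = 8.314 * 1353^2 * 0.056 / 18374
dT = 46.3863 K
T_new = 1353 - 46.3863 = 1307 K


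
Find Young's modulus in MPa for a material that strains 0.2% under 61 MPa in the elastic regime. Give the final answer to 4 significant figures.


E = sigma / epsilon
epsilon = 0.2% = 2e-03
E = 61 / 2e-03
E = 30500 MPa


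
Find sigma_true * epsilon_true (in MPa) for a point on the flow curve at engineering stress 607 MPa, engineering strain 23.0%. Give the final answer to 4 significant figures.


sigma_true = sigma_eng * (1 + epsilon_eng)
sigma_true = 607 * (1 + 0.23) = 746.61 MPa
epsilon_true = ln(1 + epsilon_eng)
epsilon_true = ln(1 + 0.23) = 0.207014
sigma_true * epsilon_true = 746.61 * 0.207014 = 154.6 MPa


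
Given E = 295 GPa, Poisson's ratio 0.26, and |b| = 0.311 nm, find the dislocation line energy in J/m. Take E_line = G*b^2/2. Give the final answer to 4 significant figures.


Step 1: G = E / (2*(1+nu))
G = 295 / (2*(1+0.26)) = 117.063 GPa = 1.17063e+11 Pa
Step 2: E_line = G*b^2/2
b = 0.311 nm = 3.11e-10 m
E_line = 0.5 * 1.17063e+11 * (3.11e-10)^2 = 5.661e-09 J/m


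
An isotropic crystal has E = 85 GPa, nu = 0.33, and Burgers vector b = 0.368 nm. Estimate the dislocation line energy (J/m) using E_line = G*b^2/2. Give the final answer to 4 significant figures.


Step 1: G = E / (2*(1+nu))
G = 85 / (2*(1+0.33)) = 31.9549 GPa = 3.19549e+10 Pa
Step 2: E_line = G*b^2/2
b = 0.368 nm = 3.68e-10 m
E_line = 0.5 * 3.19549e+10 * (3.68e-10)^2 = 2.164e-09 J/m


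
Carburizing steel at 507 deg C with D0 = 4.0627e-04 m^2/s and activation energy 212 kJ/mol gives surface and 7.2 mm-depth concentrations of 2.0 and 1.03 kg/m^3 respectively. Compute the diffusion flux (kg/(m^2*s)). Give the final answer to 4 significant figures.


Step 1: D = D0 * exp(-Qd/(R*T))
T = 507 + 273.15 = 780.15 K
D = 4.0627e-04 * exp(-212e3 / (8.314 * 780.15)) = 2.59373e-18 m^2/s
Step 2: J = D * (C1 - C2) / dx
J = 2.59373e-18 * (2.0 - 1.03) / 7.2e-03
J = 3.494e-16 kg/(m^2*s)


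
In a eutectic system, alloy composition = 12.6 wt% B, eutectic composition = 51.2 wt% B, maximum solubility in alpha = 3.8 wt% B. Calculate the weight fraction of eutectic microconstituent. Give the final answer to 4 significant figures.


f_primary = (C_e - C0) / (C_e - C_alpha_max)
f_primary = (51.2 - 12.6) / (51.2 - 3.8)
f_primary = 0.814346
f_eutectic = 1 - 0.814346 = 0.1857


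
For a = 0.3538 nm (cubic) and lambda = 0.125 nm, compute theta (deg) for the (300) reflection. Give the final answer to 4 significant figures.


d = a / sqrt(h^2+k^2+l^2)
d = 0.3538 / sqrt(9) = 0.117933 nm
lambda = 2*d*sin(theta)  =>  sin(theta) = lambda / (2*d)
sin(theta) = 0.125 / (2 * 0.117933) = 0.52996
theta = 32 deg


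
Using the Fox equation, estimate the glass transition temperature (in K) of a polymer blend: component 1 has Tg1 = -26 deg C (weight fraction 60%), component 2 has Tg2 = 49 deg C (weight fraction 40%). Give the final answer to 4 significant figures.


1/Tg = w1/Tg1 + w2/Tg2 (in Kelvin)
Tg1 = 247.15 K, Tg2 = 322.15 K
1/Tg = 0.6/247.15 + 0.4/322.15
Tg = 272.5 K


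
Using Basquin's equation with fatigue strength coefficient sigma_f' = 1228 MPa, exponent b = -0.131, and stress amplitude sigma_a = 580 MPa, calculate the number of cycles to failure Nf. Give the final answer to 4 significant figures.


sigma_a = sigma_f' * (2*Nf)^b
2*Nf = (sigma_a / sigma_f')^(1/b)
2*Nf = (580 / 1228)^(1/-0.131)
2*Nf = 306.759
Nf = 153.4 cycles


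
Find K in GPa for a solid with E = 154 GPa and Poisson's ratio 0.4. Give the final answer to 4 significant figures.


K = E / (3*(1-2*nu))
K = 154 / (3*(1-2*0.4))
K = 256.7 GPa


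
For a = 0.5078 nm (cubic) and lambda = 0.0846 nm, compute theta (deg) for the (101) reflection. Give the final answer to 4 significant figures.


d = a / sqrt(h^2+k^2+l^2)
d = 0.5078 / sqrt(2) = 0.359069 nm
lambda = 2*d*sin(theta)  =>  sin(theta) = lambda / (2*d)
sin(theta) = 0.0846 / (2 * 0.359069) = 0.117805
theta = 6.765 deg


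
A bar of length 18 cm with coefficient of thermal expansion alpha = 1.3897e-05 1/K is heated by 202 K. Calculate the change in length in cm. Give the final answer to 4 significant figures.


dL = L0 * alpha * dT
dL = 18 * 1.3897e-05 * 202
dL = 0.05053 cm


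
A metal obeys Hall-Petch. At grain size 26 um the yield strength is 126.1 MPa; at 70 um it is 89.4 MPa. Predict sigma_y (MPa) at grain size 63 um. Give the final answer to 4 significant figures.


sigma_y = sigma0 + k / sqrt(d)
1/sqrt(d1) = 1/sqrt(2.6e-05) = 196.116;  1/sqrt(d2) = 119.523
k = (sigma1 - sigma2) / (1/sqrt(d1) - 1/sqrt(d2)) = (126.1 - 89.4) / (196.116 - 119.523) = 0.479154 MPa*m^0.5
sigma0 = sigma1 - k/sqrt(d1) = 126.1 - 0.479154*196.116 = 32.1301 MPa
sigma_y(d3) = 32.1301 + 0.479154 / sqrt(6.3e-05) = 92.5 MPa


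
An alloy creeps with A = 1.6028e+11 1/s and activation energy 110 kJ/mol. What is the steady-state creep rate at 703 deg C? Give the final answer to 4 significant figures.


rate = A * exp(-Q / (R*T))
T = 703 + 273.15 = 976.15 K
rate = 1.6028e+11 * exp(-110e3 / (8.314 * 976.15))
rate = 208200 1/s


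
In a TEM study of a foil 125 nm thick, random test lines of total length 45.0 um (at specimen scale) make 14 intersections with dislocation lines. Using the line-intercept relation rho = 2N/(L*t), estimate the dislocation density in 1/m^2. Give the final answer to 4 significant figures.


rho = 2N / (L * t)
L = 45.0 um = 4.5e-05 m, t = 125 nm = 1.25e-07 m
rho = 2 * 14 / (4.5e-05 * 1.25e-07)
rho = 4.978e+12 1/m^2


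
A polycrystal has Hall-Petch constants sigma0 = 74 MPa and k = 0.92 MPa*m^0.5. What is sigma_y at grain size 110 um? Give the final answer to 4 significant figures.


sigma_y = sigma0 + k / sqrt(d)
d = 110 um = 1.1e-04 m
sigma_y = 74 + 0.92 / sqrt(1.1e-04)
sigma_y = 161.7 MPa


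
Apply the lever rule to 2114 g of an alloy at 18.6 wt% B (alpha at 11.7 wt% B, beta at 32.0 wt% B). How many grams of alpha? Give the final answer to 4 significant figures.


f_alpha = (C_beta - C0) / (C_beta - C_alpha)
f_alpha = (32.0 - 18.6) / (32.0 - 11.7) = 0.660099
m_alpha = f_alpha * m_total = 0.660099 * 2114 = 1395 g


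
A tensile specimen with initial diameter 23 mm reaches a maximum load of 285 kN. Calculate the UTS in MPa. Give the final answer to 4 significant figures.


A0 = pi*(d/2)^2 = pi*(23/2)^2 = 415.476 mm^2
UTS = F_max / A0 = 285*1000 / 415.476
UTS = 686 MPa


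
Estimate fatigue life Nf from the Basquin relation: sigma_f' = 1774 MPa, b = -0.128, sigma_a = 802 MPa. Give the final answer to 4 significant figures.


sigma_a = sigma_f' * (2*Nf)^b
2*Nf = (sigma_a / sigma_f')^(1/b)
2*Nf = (802 / 1774)^(1/-0.128)
2*Nf = 493.842
Nf = 246.9 cycles


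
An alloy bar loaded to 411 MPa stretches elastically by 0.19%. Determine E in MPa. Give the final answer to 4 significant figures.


E = sigma / epsilon
epsilon = 0.19% = 1.9e-03
E = 411 / 1.9e-03
E = 216300 MPa


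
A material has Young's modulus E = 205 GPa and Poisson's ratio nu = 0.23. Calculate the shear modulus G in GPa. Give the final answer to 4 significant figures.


G = E / (2*(1+nu))
G = 205 / (2*(1+0.23))
G = 83.33 GPa


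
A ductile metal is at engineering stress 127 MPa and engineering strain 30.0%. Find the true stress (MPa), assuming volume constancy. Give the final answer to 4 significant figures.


sigma_true = sigma_eng * (1 + epsilon_eng)
sigma_true = 127 * (1 + 0.3)
sigma_true = 165.1 MPa


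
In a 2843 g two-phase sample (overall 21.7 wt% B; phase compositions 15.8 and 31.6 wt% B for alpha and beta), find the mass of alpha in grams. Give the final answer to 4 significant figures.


f_alpha = (C_beta - C0) / (C_beta - C_alpha)
f_alpha = (31.6 - 21.7) / (31.6 - 15.8) = 0.626582
m_alpha = f_alpha * m_total = 0.626582 * 2843 = 1781 g
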